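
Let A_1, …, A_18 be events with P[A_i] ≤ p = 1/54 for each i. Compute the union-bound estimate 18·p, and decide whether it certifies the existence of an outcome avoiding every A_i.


Union bound: P[∪_{i=1}^{18} A_i] ≤ Σ_i P[A_i] ≤ 18·p = 18·(1/54) = 1/3.
Numerically: 1/3 ≈ 0.33333.
Is 1/3 < 1? YES.
Since P[∪ A_i] ≤ 1/3 < 1, the complement has P[∩ A_i^c] ≥ 1 − 1/3 = 2/3 > 0, so some outcome avoids every A_i.

18·p = 1/3 ≈ 0.33333; existence CERTIFIED by the union bound.


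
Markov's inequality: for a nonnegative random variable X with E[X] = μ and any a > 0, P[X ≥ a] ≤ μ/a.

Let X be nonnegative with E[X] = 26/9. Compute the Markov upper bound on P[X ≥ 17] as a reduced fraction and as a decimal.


μ = E[X] = 26/9, a = 17.
Markov: P[X ≥ 17] ≤ μ/a = (26/9)/17 = 26/153.
Numerically: ≈ 0.169935.
(Since a = 17 > μ = 2.888889, the bound 26/153 is < 1 and informative.)

P[X ≥ 17] ≤ 26/153 ≈ 0.169935.


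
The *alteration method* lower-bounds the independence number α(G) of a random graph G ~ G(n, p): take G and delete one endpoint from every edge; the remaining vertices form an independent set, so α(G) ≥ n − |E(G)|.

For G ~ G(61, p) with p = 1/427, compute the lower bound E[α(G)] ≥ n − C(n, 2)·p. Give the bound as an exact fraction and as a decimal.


E[|E(G)|] = C(61, 2)·p = 1830 · (1/427) = 30/7.
E[α(G)] ≥ n − E[|E(G)|] = 61 − 30/7 = 397/7.
Numerically: ≈ 56.7143.
(This is only a lower bound; the true E[α(G)] may be larger.)

E[α(G)] ≥ 397/7 ≈ 56.7143.


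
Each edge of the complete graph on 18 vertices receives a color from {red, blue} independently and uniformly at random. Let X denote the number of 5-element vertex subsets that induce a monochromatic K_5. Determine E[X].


Let X = Σ_S X_S over the C(18, 5) = 8568 subsets S of size 5, where X_S = 1 if the K_5 on S is monochromatic.
For a fixed S, the K_5 on S has C(5, 2) = 10 edges. P[all 10 edges red] = (1/2)^10, and likewise for blue, so P[monochromatic] = 2·(1/2)^10 = 2^{1 − 10} = 1/512.
By linearity: E[X] = C(18, 5) · 2^{1 − 10} = 8568 · 1/512 = 1071/64.
Numerically: E[X] ≈ 16.7344.

E[X] = C(18,5)·2^(1−C(5,2)) = 1071/64 ≈ 16.7344.


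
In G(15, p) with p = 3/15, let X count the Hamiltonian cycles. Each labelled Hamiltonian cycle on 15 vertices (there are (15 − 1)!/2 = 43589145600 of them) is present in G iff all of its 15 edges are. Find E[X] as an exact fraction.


K_15 has (15 − 1)!/2 = 43589145600 labelled Hamiltonian cycles.
For each such Hamiltonian cycle H, let X_H = 1 if all 15 edges of H are present in G. Then P[X_H = 1] = p^{15} = (1/5)^{15} = 1/30517578125.
By linearity of expectation: E[X] = Σ_H E[X_H] = 43589145600 · p^{15} = 43589145600 · 1/30517578125 = 1743565824/1220703125.
Numerically: E[X] ≈ 1.428.

E[X] = 43589145600 · (1/5)^{15} = 1743565824/1220703125 ≈ 1.428.


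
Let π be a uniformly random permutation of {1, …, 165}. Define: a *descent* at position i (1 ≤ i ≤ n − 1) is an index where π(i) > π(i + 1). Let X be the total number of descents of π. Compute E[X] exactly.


Write X = Σ X_I over i = 1, …, 164, with X_I the indicator of one descent.
There are 164 indicators.
For each fixed i, the pair (π(i), π(i+1)) is a uniformly random ordered pair of distinct values from {1, …, 165}; by symmetry P[π(i) > π(i+1)] = 1/2.
By linearity: E[X] = 164 · (1/2) = (165 − 1) · (1/2) = 82 ≈ 82.0000.

E[X] = 82 = 82.0000.


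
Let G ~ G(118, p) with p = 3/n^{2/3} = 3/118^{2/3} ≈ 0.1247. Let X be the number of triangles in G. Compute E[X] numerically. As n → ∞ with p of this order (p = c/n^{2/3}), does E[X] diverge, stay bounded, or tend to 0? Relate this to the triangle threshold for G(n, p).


Number of potential triangles: C(118, 3) = 266916.
Each occurs with probability p³ ≈ (0.1247)³ ≈ 1.93909796e-03.
By linearity: E[X] = C(118, 3)·p³ ≈ 266916 · 1.93909796e-03 ≈ 517.576271.
Since α = 2/3 < 1, p = c/n^{2/3} ≫ 1/n is above the triangle threshold p ~ 1/n. Asymptotically E[X] ~ (c³/6)·n^{3(1−α)} = (3³/6)·n^{1} → ∞; triangles are abundant w.h.p.

E[X] ≈ 517.576271; in regime p = Θ(1/n^{2/3}) E[X] diverges (above the triangle threshold p ~ 1/n).


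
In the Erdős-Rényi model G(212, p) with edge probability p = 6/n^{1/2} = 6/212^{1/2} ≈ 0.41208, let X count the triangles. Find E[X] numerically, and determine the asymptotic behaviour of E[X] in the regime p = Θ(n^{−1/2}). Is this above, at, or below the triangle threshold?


Number of potential triangles: C(212, 3) = 1565620.
Each occurs with probability p³ ≈ (0.41208)³ ≈ 6.9976136e-02.
By linearity: E[X] = C(212, 3)·p³ ≈ 1565620 · 6.9976136e-02 ≈ 109556.03859.
Since α = 1/2 < 1, p = c/n^{1/2} ≫ 1/n is above the triangle threshold p ~ 1/n. Asymptotically E[X] ~ (c³/6)·n^{3(1−α)} = (6³/6)·n^{1.5} → ∞; triangles are abundant w.h.p.

E[X] ≈ 109556.03859; in regime p = Θ(1/n^{1/2}) E[X] diverges (above the triangle threshold p ~ 1/n).


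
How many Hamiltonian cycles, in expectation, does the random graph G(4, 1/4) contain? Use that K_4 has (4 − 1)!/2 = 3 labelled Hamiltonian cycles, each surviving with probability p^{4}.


K_4 has (4 − 1)!/2 = 3 labelled Hamiltonian cycles.
For each such Hamiltonian cycle H, let X_H = 1 if all 4 edges of H are present in G. Then P[X_H = 1] = p^{4} = (1/4)^{4} = 1/256.
By linearity: E[X] = Σ_H E[X_H] = 3 · p^{4} = 3 · 1/256 = 3/256.
Numerically: E[X] ≈ 0.0117188.

E[X] = 3 · (1/4)^{4} = 3/256 ≈ 0.0117188.


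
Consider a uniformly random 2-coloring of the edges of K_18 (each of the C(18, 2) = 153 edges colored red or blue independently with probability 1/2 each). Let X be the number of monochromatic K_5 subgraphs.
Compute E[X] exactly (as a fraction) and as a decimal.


Let X = Σ_S X_S over the C(18, 5) = 8568 subsets S of size 5, where X_S = 1 if the K_5 on S is monochromatic.
For a fixed S, the K_5 on S has C(5, 2) = 10 edges. P[all 10 edges red] = (1/2)^10, and likewise for blue, so P[monochromatic] = 2·(1/2)^10 = 2^{1 − 10} = 1/512.
Summing: E[X] = C(18, 5) · 2^{1 − 10} = 8568 · 1/512 = 1071/64.
Numerically: E[X] ≈ 16.734375.

E[X] = C(18,5)·2^(1−C(5,2)) = 1071/64 ≈ 16.734375.


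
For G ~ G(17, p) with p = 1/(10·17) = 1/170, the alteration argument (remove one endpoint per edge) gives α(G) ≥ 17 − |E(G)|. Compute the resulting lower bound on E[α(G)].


E[|E(G)|] = C(17, 2)·p = 136 · (1/170) = 4/5.
E[α(G)] ≥ n − E[|E(G)|] = 17 − 4/5 = 81/5.
Numerically: ≈ 16.2000.
(This is only a lower bound; the true E[α(G)] may be larger.)

E[α(G)] ≥ 81/5 ≈ 16.2000.


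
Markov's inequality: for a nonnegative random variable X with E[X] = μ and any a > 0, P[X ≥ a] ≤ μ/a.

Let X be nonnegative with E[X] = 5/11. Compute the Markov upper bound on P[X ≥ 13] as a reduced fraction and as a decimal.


μ = E[X] = 5/11, a = 13.
Markov: P[X ≥ 13] ≤ μ/a = (5/11)/13 = 5/143.
Numerically: ≈ 0.03497.
(Since a = 13 > μ = 0.45455, the bound 5/143 is < 1 and informative.)

P[X ≥ 13] ≤ 5/143 ≈ 0.03497.


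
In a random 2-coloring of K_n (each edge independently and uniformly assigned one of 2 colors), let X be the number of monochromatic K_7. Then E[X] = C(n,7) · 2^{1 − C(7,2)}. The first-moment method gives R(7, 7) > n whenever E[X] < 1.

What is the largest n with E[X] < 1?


We need C(n, 7) · 2^{1 − 21} < 1, i.e. C(n, 7) < 2^{21 − 1} = 1048576.
Check values of n near the boundary:
  n = 22: C(22, 7) = 170544; 170544 < 1048576? YES
  n = 23: C(23, 7) = 245157; 245157 < 1048576? YES
  n = 24: C(24, 7) = 346104; 346104 < 1048576? YES
  n = 25: C(25, 7) = 480700; 480700 < 1048576? YES
  n = 26: C(26, 7) = 657800; 657800 < 1048576? YES
  n = 27: C(27, 7) = 888030; 888030 < 1048576? YES
  n = 28: C(28, 7) = 1184040; 1184040 < 1048576? NO
  n = 29: C(29, 7) = 1560780; 1560780 < 1048576? NO
  n = 30: C(30, 7) = 2035800; 2035800 < 1048576? NO
The largest n with C(n, 7) < 1048576 is n = 27 (where E[X] = 444015/524288 ≈ 0.8468914). Hence R(7, 7) > 27, i.e. R(7, 7) ≥ 28.

Largest n = 27; hence R(7, 7) > 27.


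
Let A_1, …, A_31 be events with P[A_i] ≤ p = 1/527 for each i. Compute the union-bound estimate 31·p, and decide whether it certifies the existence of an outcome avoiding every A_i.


Union bound: P[∪_{i=1}^{31} A_i] ≤ Σ_i P[A_i] ≤ 31·p = 31·(1/527) = 1/17.
Numerically: 1/17 ≈ 0.0588235.
Is 1/17 < 1? YES.
Since P[∪ A_i] ≤ 1/17 < 1, the complement has P[∩ A_i^c] ≥ 1 − 1/17 = 16/17 > 0, so some outcome avoids every A_i.

31·p = 1/17 ≈ 0.0588235; existence CERTIFIED by the union bound.


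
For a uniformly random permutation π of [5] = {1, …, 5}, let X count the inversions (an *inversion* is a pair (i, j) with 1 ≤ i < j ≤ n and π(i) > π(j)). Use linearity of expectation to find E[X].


Write X = Σ X_I over the C(5, 2) = 10 pairs i < j, with X_I the indicator of one inversion.
There are 10 indicators.
For each fixed pair i < j, the values π(i) and π(j) are two distinct elements of {1, …, 5} in uniformly random order; by symmetry P[π(i) > π(j)] = 1/2.
By linearity: E[X] = 10 · (1/2) = C(5, 2) · (1/2) = 10/2 = 5 ≈ 5.000000.

E[X] = 5 = 5.000000.


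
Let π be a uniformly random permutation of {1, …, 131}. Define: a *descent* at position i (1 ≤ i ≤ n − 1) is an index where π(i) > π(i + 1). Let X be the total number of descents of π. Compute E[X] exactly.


Write X = Σ X_I over i = 1, …, 130, with X_I the indicator of one descent.
There are 130 indicators.
For each fixed i, the pair (π(i), π(i+1)) is a uniformly random ordered pair of distinct values from {1, …, 131}; by symmetry P[π(i) > π(i+1)] = 1/2.
By linearity: E[X] = 130 · (1/2) = (131 − 1) · (1/2) = 65 ≈ 65.00000.

E[X] = 65 = 65.00000.


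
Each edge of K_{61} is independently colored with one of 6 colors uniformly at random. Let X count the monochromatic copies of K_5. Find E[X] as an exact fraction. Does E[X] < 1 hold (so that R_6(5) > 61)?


E[X] = C(61, 5) · 6^{1 − 10} = 5949147 · 6^{−9} = 5949147/10077696.
As a reduced fraction: E[X] = 1983049/3359232 ≈ 0.590.
Is E[X] < 1? YES.
Since E[X] < 1, there exists a 6-coloring of K_{61} with no monochromatic K_5; hence R_6(5) > 61.

E[X] = 1983049/3359232 ≈ 0.590; E[X] < 1, so R_6(5) > 61.


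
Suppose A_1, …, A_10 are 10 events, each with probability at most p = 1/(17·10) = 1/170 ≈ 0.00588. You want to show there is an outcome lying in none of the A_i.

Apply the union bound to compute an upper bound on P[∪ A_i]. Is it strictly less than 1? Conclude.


Union bound: P[∪_{i=1}^{10} A_i] ≤ Σ_i P[A_i] ≤ 10·p = 10·(1/170) = 1/17.
Numerically: 1/17 ≈ 0.05882.
Is 1/17 < 1? YES.
Since P[∪ A_i] ≤ 1/17 < 1, the complement has P[∩ A_i^c] ≥ 1 − 1/17 = 16/17 > 0, so some outcome avoids every A_i.

10·p = 1/17 ≈ 0.05882; existence CERTIFIED by the union bound.


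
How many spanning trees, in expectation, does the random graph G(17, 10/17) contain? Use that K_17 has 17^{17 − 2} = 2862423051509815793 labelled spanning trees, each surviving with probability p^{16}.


K_17 has 17^{17 − 2} = 2862423051509815793 labelled spanning trees.
For each such spanning tree H, let X_H = 1 if all 16 edges of H are present in G. Then P[X_H = 1] = p^{16} = (10/17)^{16} = 10000000000000000/48661191875666868481.
By linearity: E[X] = Σ_H E[X_H] = 2862423051509815793 · p^{16} = 2862423051509815793 · 10000000000000000/48661191875666868481 = 10000000000000000/17.
Numerically: E[X] ≈ 5.8824e+14.

E[X] = 2862423051509815793 · (10/17)^{16} = 10000000000000000/17 ≈ 5.8824e+14.


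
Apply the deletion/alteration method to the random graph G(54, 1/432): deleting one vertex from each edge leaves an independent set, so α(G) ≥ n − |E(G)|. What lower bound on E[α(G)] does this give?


E[|E(G)|] = C(54, 2)·p = 1431 · (1/432) = 53/16.
E[α(G)] ≥ n − E[|E(G)|] = 54 − 53/16 = 811/16.
Numerically: ≈ 50.6875.
(This is only a lower bound; the true E[α(G)] may be larger.)

E[α(G)] ≥ 811/16 ≈ 50.6875.


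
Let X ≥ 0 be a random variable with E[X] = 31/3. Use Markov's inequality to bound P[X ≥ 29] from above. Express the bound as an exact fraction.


μ = E[X] = 31/3, a = 29.
Markov: P[X ≥ 29] ≤ μ/a = (31/3)/29 = 31/87.
Numerically: ≈ 0.356.
(Since a = 29 > μ = 10.333, the bound 31/87 is < 1 and informative.)

P[X ≥ 29] ≤ 31/87 ≈ 0.356.


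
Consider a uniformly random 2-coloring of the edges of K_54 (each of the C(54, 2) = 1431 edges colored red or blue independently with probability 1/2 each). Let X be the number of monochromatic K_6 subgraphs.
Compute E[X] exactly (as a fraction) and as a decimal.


Let X = Σ_S X_S over the C(54, 6) = 25827165 subsets S of size 6, where X_S = 1 if the K_6 on S is monochromatic.
For a fixed S, the K_6 on S has C(6, 2) = 15 edges. P[all 15 edges red] = (1/2)^15, and likewise for blue, so P[monochromatic] = 2·(1/2)^15 = 2^{1 − 15} = 1/16384.
Summing: E[X] = C(54, 6) · 2^{1 − 15} = 25827165 · 1/16384 = 25827165/16384.
Numerically: E[X] ≈ 1576.365051.

E[X] = C(54,6)·2^(1−C(6,2)) = 25827165/16384 ≈ 1576.365051.


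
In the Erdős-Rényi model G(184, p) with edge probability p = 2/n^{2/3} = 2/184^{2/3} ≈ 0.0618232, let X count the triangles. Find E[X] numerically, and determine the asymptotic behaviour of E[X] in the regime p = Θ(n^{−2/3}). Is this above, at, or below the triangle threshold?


Number of potential triangles: C(184, 3) = 1021384.
Each occurs with probability p³ ≈ (0.0618232)³ ≈ 2.36294896e-04.
By linearity: E[X] = C(184, 3)·p³ ≈ 1021384 · 2.36294896e-04 ≈ 241.347826.
Since α = 2/3 < 1, p = c/n^{2/3} ≫ 1/n is above the triangle threshold p ~ 1/n. Asymptotically E[X] ~ (c³/6)·n^{3(1−α)} = (2³/6)·n^{1} → ∞; triangles are abundant w.h.p.

E[X] ≈ 241.347826; in regime p = Θ(1/n^{2/3}) E[X] diverges (above the triangle threshold p ~ 1/n).


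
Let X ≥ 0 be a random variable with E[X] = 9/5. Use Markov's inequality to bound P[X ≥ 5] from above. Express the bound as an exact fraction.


μ = E[X] = 9/5, a = 5.
Markov: P[X ≥ 5] ≤ μ/a = (9/5)/5 = 9/25.
Numerically: ≈ 0.360.
(Since a = 5 > μ = 1.800, the bound 9/25 is < 1 and informative.)

P[X ≥ 5] ≤ 9/25 ≈ 0.360.


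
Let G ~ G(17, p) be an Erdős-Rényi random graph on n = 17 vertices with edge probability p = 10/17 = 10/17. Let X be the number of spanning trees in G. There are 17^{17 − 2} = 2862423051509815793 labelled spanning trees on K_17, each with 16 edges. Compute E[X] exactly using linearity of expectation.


K_17 has 17^{17 − 2} = 2862423051509815793 labelled spanning trees.
For each such spanning tree H, let X_H = 1 if all 16 edges of H are present in G. Then P[X_H = 1] = p^{16} = (10/17)^{16} = 10000000000000000/48661191875666868481.
By linearity: E[X] = Σ_H E[X_H] = 2862423051509815793 · p^{16} = 2862423051509815793 · 10000000000000000/48661191875666868481 = 10000000000000000/17.
Numerically: E[X] ≈ 5.882e+14.

E[X] = 2862423051509815793 · (10/17)^{16} = 10000000000000000/17 ≈ 5.882e+14.


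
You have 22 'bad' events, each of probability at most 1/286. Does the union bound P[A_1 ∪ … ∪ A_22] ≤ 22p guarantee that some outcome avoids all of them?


Union bound: P[∪_{i=1}^{22} A_i] ≤ Σ_i P[A_i] ≤ 22·p = 22·(1/286) = 1/13.
Numerically: 1/13 ≈ 0.077.
Is 1/13 < 1? YES.
Since P[∪ A_i] ≤ 1/13 < 1, the complement has P[∩ A_i^c] ≥ 1 − 1/13 = 12/13 > 0, so some outcome avoids every A_i.

22·p = 1/13 ≈ 0.077; existence CERTIFIED by the union bound.


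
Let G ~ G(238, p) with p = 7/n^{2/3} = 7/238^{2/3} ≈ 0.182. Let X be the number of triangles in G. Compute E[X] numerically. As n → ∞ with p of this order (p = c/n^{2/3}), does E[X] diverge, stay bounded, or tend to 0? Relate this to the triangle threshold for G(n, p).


Number of potential triangles: C(238, 3) = 2218636.
Each occurs with probability p³ ≈ (0.182)³ ≈ 6.05536e-03.
By linearity: E[X] = C(238, 3)·p³ ≈ 2218636 · 6.05536e-03 ≈ 13434.647.
Since α = 2/3 < 1, p = c/n^{2/3} ≫ 1/n is above the triangle threshold p ~ 1/n. Asymptotically E[X] ~ (c³/6)·n^{3(1−α)} = (7³/6)·n^{1} → ∞; triangles are abundant w.h.p.

E[X] ≈ 13434.647; in regime p = Θ(1/n^{2/3}) E[X] diverges (above the triangle threshold p ~ 1/n).


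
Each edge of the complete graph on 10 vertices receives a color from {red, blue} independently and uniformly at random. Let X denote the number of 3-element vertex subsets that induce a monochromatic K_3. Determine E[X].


Let X = Σ_S X_S over the C(10, 3) = 120 subsets S of size 3, where X_S = 1 if the K_3 on S is monochromatic.
For a fixed S, the K_3 on S has C(3, 2) = 3 edges. P[all 3 edges red] = (1/2)^3, and likewise for blue, so P[monochromatic] = 2·(1/2)^3 = 2^{1 − 3} = 1/4.
By linearity: E[X] = C(10, 3) · 2^{1 − 3} = 120 · 1/4 = 30.
Numerically: E[X] ≈ 30.000000.

E[X] = C(10,3)·2^(1−C(3,2)) = 30 ≈ 30.000000.


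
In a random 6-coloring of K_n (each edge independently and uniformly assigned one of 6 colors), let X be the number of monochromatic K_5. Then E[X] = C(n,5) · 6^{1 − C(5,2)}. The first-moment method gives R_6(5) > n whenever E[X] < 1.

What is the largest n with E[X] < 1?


We need C(n, 5) · 6^{1 − 10} < 1, i.e. C(n, 5) < 6^{10 − 1} = 10077696.
Check values of n near the boundary:
  n = 61: C(61, 5) = 5949147; 5949147 < 10077696? YES
  n = 62: C(62, 5) = 6471002; 6471002 < 10077696? YES
  n = 63: C(63, 5) = 7028847; 7028847 < 10077696? YES
  n = 64: C(64, 5) = 7624512; 7624512 < 10077696? YES
  n = 65: C(65, 5) = 8259888; 8259888 < 10077696? YES
  n = 66: C(66, 5) = 8936928; 8936928 < 10077696? YES
  n = 67: C(67, 5) = 9657648; 9657648 < 10077696? YES
  n = 68: C(68, 5) = 10424128; 10424128 < 10077696? NO
  n = 69: C(69, 5) = 11238513; 11238513 < 10077696? NO
The largest n with C(n, 5) < 10077696 is n = 67 (where E[X] = 67067/69984 ≈ 0.958). Hence R_6(5) > 67, i.e. R_6(5) ≥ 68.

Largest n = 67; hence R_6(5) > 67.


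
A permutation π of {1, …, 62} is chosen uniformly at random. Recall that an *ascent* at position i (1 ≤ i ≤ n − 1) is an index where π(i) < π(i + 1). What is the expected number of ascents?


Write X = Σ X_I over i = 1, …, 61, with X_I the indicator of one ascent.
There are 61 indicators.
For each fixed i, the pair (π(i), π(i+1)) is a uniformly random ordered pair of distinct values from {1, …, 62}; by symmetry P[π(i) < π(i+1)] = 1/2.
By linearity: E[X] = 61 · (1/2) = (62 − 1) · (1/2) = 61/2 ≈ 30.50000.

E[X] = 61/2 = 30.50000.


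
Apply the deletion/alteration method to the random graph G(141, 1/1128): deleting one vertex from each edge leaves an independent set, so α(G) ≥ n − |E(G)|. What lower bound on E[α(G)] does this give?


E[|E(G)|] = C(141, 2)·p = 9870 · (1/1128) = 35/4.
E[α(G)] ≥ n − E[|E(G)|] = 141 − 35/4 = 529/4.
Numerically: ≈ 132.250.
(This is only a lower bound; the true E[α(G)] may be larger.)

E[α(G)] ≥ 529/4 ≈ 132.250.


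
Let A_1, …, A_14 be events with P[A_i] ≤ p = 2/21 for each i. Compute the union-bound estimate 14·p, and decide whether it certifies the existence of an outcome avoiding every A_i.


Union bound: P[∪_{i=1}^{14} A_i] ≤ Σ_i P[A_i] ≤ 14·p = 14·(2/21) = 4/3.
Numerically: 4/3 ≈ 1.333333.
Is 4/3 < 1? NO.
Since the bound 4/3 is ≥ 1, the union bound is uninformative here; it does NOT by itself certify existence.

14·p = 4/3 ≈ 1.333333; existence NOT certified by the union bound.


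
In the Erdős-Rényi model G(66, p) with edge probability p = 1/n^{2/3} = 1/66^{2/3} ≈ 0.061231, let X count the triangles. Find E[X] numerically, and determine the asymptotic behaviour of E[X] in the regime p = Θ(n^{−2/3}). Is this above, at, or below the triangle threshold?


Number of potential triangles: C(66, 3) = 45760.
Each occurs with probability p³ ≈ (0.061231)³ ≈ 2.2956841e-04.
By linearity: E[X] = C(66, 3)·p³ ≈ 45760 · 2.2956841e-04 ≈ 10.50505.
Since α = 2/3 < 1, p = c/n^{2/3} ≫ 1/n is above the triangle threshold p ~ 1/n. Asymptotically E[X] ~ (c³/6)·n^{3(1−α)} = (1³/6)·n^{1} → ∞; triangles are abundant w.h.p.

E[X] ≈ 10.50505; in regime p = Θ(1/n^{2/3}) E[X] diverges (above the triangle threshold p ~ 1/n).


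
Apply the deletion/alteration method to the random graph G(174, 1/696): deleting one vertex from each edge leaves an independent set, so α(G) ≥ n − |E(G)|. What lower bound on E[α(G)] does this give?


E[|E(G)|] = C(174, 2)·p = 15051 · (1/696) = 173/8.
E[α(G)] ≥ n − E[|E(G)|] = 174 − 173/8 = 1219/8.
Numerically: ≈ 152.37500.
(This is only a lower bound; the true E[α(G)] may be larger.)

E[α(G)] ≥ 1219/8 ≈ 152.37500.


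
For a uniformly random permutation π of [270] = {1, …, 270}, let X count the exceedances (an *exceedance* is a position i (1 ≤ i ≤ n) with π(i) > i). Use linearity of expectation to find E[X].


Write X = Σ_{i=1}^{270} X_i, where X_i = 1_{π(i) > i}.
For each fixed i, π(i) is uniform over {1, …, 270} (marginal of a uniform permutation), so P[π(i) > i] = (n − i)/n. Summing: Σ_{i=1}^{270} (n − i)/n = (0 + 1 + … + 269)/270 = 270(270 − 1)/(2·270) = (270 − 1)/2.
Hence E[X] = Σ_{i=1}^{270} (270 − i)/270 = 269/2 ≈ 134.50000.

E[X] = 269/2 = 134.50000.


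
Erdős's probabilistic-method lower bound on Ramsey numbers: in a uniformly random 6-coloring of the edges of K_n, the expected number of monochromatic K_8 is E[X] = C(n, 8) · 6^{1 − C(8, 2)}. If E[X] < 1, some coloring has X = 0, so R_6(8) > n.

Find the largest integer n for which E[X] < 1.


We need C(n, 8) · 6^{1 − 28} < 1, i.e. C(n, 8) < 6^{28 − 1} = 1023490369077469249536.
Check values of n near the boundary:
  n = 1591: C(1591, 8) = 1000427749141189953870; 1000427749141189953870 < 1023490369077469249536? YES
  n = 1592: C(1592, 8) = 1005480414540892933435; 1005480414540892933435 < 1023490369077469249536? YES
  n = 1593: C(1593, 8) = 1010555394551193970323; 1010555394551193970323 < 1023490369077469249536? YES
  n = 1594: C(1594, 8) = 1015652773590544255167; 1015652773590544255167 < 1023490369077469249536? YES
  n = 1595: C(1595, 8) = 1020772636343363633895; 1020772636343363633895 < 1023490369077469249536? YES
  n = 1596: C(1596, 8) = 1025915067760710553965; 1025915067760710553965 < 1023490369077469249536? NO
  n = 1597: C(1597, 8) = 1031080153060953275445; 1031080153060953275445 < 1023490369077469249536? NO
  n = 1598: C(1598, 8) = 1036267977730442348529; 1036267977730442348529 < 1023490369077469249536? NO
The largest n with C(n, 8) < 1023490369077469249536 is n = 1595 (where E[X] = 113419181815929292655/113721152119718805504 ≈ 0.997). Hence R_6(8) > 1595, i.e. R_6(8) ≥ 1596.

Largest n = 1595; hence R_6(8) > 1595.


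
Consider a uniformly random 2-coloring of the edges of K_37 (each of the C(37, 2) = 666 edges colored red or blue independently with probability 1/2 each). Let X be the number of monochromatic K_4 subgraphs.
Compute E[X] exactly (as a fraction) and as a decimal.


Let X = Σ_S X_S over the C(37, 4) = 66045 subsets S of size 4, where X_S = 1 if the K_4 on S is monochromatic.
For a fixed S, the K_4 on S has C(4, 2) = 6 edges. P[all 6 edges red] = (1/2)^6, and likewise for blue, so P[monochromatic] = 2·(1/2)^6 = 2^{1 − 6} = 1/32.
By linearity of expectation: E[X] = C(37, 4) · 2^{1 − 6} = 66045 · 1/32 = 66045/32.
Numerically: E[X] ≈ 2063.90625.

E[X] = C(37,4)·2^(1−C(4,2)) = 66045/32 ≈ 2063.90625.


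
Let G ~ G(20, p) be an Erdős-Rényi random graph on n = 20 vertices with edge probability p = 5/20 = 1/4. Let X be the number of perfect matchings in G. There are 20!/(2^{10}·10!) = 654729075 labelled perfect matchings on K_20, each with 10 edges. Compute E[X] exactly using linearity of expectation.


K_20 has 20!/(2^{10}·10!) = 654729075 labelled perfect matchings.
For each such perfect matching H, let X_H = 1 if all 10 edges of H are present in G. Then P[X_H = 1] = p^{10} = (1/4)^{10} = 1/1048576.
Summing the indicators: E[X] = Σ_H E[X_H] = 654729075 · p^{10} = 654729075 · 1/1048576 = 654729075/1048576.
Numerically: E[X] ≈ 624.4.

E[X] = 654729075 · (1/4)^{10} = 654729075/1048576 ≈ 624.4.


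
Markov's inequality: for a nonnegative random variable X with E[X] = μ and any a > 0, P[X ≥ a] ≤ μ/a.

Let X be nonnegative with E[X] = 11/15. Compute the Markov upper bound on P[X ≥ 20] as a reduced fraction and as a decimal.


μ = E[X] = 11/15, a = 20.
Markov: P[X ≥ 20] ≤ μ/a = (11/15)/20 = 11/300.
Numerically: ≈ 0.036667.
(Since a = 20 > μ = 0.733333, the bound 11/300 is < 1 and informative.)

P[X ≥ 20] ≤ 11/300 ≈ 0.036667.


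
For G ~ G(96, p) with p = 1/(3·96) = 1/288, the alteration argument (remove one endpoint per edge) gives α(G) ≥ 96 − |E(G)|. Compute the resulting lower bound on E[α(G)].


E[|E(G)|] = C(96, 2)·p = 4560 · (1/288) = 95/6.
E[α(G)] ≥ n − E[|E(G)|] = 96 − 95/6 = 481/6.
Numerically: ≈ 80.16667.
(This is only a lower bound; the true E[α(G)] may be larger.)

E[α(G)] ≥ 481/6 ≈ 80.16667.


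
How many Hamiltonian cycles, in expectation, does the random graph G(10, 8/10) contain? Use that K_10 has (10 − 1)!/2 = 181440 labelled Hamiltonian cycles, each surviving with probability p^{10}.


K_10 has (10 − 1)!/2 = 181440 labelled Hamiltonian cycles.
For each such Hamiltonian cycle H, let X_H = 1 if all 10 edges of H are present in G. Then P[X_H = 1] = p^{10} = (4/5)^{10} = 1048576/9765625.
By linearity: E[X] = Σ_H E[X_H] = 181440 · p^{10} = 181440 · 1048576/9765625 = 38050725888/1953125.
Numerically: E[X] ≈ 19482.

E[X] = 181440 · (4/5)^{10} = 38050725888/1953125 ≈ 19482.


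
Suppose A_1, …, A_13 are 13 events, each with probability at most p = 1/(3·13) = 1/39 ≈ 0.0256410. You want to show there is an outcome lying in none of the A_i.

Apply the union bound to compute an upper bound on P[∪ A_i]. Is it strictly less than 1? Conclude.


Union bound: P[∪_{i=1}^{13} A_i] ≤ Σ_i P[A_i] ≤ 13·p = 13·(1/39) = 1/3.
Numerically: 1/3 ≈ 0.3333333.
Is 1/3 < 1? YES.
Since P[∪ A_i] ≤ 1/3 < 1, the complement has P[∩ A_i^c] ≥ 1 − 1/3 = 2/3 > 0, so some outcome avoids every A_i.

13·p = 1/3 ≈ 0.3333333; existence CERTIFIED by the union bound.


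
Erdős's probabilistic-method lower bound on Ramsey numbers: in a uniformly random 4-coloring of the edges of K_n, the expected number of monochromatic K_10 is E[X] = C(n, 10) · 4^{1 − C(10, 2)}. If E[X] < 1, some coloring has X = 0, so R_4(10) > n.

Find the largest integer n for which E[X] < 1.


We need C(n, 10) · 4^{1 − 45} < 1, i.e. C(n, 10) < 4^{45 − 1} = 309485009821345068724781056.
Check values of n near the boundary:
  n = 2018: C(2018, 10) = 301820606687612220663963508; 301820606687612220663963508 < 309485009821345068724781056? YES
  n = 2019: C(2019, 10) = 303322949179835278009229628; 303322949179835278009229628 < 309485009821345068724781056? YES
  n = 2020: C(2020, 10) = 304832018578739931133653656; 304832018578739931133653656 < 309485009821345068724781056? YES
  n = 2021: C(2021, 10) = 306347841644770462864800616; 306347841644770462864800616 < 309485009821345068724781056? YES
  n = 2022: C(2022, 10) = 307870445231474093395937796; 307870445231474093395937796 < 309485009821345068724781056? YES
  n = 2023: C(2023, 10) = 309399856285778485315440716; 309399856285778485315440716 < 309485009821345068724781056? YES
  n = 2024: C(2024, 10) = 310936101848269937576192656; 310936101848269937576192656 < 309485009821345068724781056? NO
The largest n with C(n, 10) < 309485009821345068724781056 is n = 2023 (where E[X] = 77349964071444621328860179/77371252455336267181195264 ≈ 1.000). Hence R_4(10) > 2023, i.e. R_4(10) ≥ 2024.

Largest n = 2023; hence R_4(10) > 2023.


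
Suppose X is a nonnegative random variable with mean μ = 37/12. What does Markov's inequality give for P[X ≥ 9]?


μ = E[X] = 37/12, a = 9.
Markov: P[X ≥ 9] ≤ μ/a = (37/12)/9 = 37/108.
Numerically: ≈ 0.3426.
(Since a = 9 > μ = 3.0833, the bound 37/108 is < 1 and informative.)

P[X ≥ 9] ≤ 37/108 ≈ 0.3426.


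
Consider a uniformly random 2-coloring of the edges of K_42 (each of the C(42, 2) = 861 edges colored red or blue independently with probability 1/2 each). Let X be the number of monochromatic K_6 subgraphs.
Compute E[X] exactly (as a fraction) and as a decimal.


Let X = Σ_S X_S over the C(42, 6) = 5245786 subsets S of size 6, where X_S = 1 if the K_6 on S is monochromatic.
For a fixed S, the K_6 on S has C(6, 2) = 15 edges. P[all 15 edges red] = (1/2)^15, and likewise for blue, so P[monochromatic] = 2·(1/2)^15 = 2^{1 − 15} = 1/16384.
By linearity: E[X] = C(42, 6) · 2^{1 − 15} = 5245786 · 1/16384 = 2622893/8192.
Numerically: E[X] ≈ 320.17737.

E[X] = C(42,6)·2^(1−C(6,2)) = 2622893/8192 ≈ 320.17737.


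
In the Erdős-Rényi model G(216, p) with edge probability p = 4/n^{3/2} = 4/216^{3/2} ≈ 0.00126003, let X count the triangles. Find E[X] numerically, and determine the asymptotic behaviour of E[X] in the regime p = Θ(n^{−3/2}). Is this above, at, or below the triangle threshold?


Number of potential triangles: C(216, 3) = 1656360.
Each occurs with probability p³ ≈ (0.00126003)³ ≈ 2.00049787e-09.
By linearity: E[X] = C(216, 3)·p³ ≈ 1656360 · 2.00049787e-09 ≈ 0.003314.
Since α = 3/2 > 1, p = c/n^{3/2} = o(1/n) is below the triangle threshold p ~ 1/n. Asymptotically E[X] ~ (c³/6)·n^{3(1−α)} = (4³/6)·n^{-1.5} → 0, so by Markov's inequality G has no triangles w.h.p.

E[X] ≈ 0.003314; in regime p = Θ(1/n^{3/2}) E[X] tends to 0 (below the triangle threshold p ~ 1/n).


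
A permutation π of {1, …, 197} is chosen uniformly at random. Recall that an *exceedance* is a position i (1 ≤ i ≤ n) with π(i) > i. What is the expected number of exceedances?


Write X = Σ_{i=1}^{197} X_i, where X_i = 1_{π(i) > i}.
For each fixed i, π(i) is uniform over {1, …, 197} (marginal of a uniform permutation), so P[π(i) > i] = (n − i)/n. Summing: Σ_{i=1}^{197} (n − i)/n = (0 + 1 + … + 196)/197 = 197(197 − 1)/(2·197) = (197 − 1)/2.
Hence E[X] = Σ_{i=1}^{197} (197 − i)/197 = 98 ≈ 98.0000.

E[X] = 98 = 98.0000.


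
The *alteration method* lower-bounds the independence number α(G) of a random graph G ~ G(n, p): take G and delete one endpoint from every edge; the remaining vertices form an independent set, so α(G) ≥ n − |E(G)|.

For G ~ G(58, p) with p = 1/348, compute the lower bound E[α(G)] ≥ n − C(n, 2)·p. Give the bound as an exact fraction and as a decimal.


E[|E(G)|] = C(58, 2)·p = 1653 · (1/348) = 19/4.
E[α(G)] ≥ n − E[|E(G)|] = 58 − 19/4 = 213/4.
Numerically: ≈ 53.250.
(This is only a lower bound; the true E[α(G)] may be larger.)

E[α(G)] ≥ 213/4 ≈ 53.250.


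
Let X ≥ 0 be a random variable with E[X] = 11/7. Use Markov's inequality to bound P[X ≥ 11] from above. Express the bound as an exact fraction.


μ = E[X] = 11/7, a = 11.
Markov: P[X ≥ 11] ≤ μ/a = (11/7)/11 = 1/7.
Numerically: ≈ 0.1429.
(Since a = 11 > μ = 1.5714, the bound 1/7 is < 1 and informative.)

P[X ≥ 11] ≤ 1/7 ≈ 0.1429.


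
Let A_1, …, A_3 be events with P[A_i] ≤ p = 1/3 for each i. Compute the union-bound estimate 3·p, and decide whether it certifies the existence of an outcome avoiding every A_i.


Union bound: P[∪_{i=1}^{3} A_i] ≤ Σ_i P[A_i] ≤ 3·p = 3·(1/3) = 1.
Numerically: 1 ≈ 1.0000000.
Is 1 < 1? NO.
Since the bound 1 is ≥ 1, the union bound is uninformative here; it does NOT by itself certify existence.

3·p = 1 ≈ 1.0000000; existence NOT certified by the union bound.


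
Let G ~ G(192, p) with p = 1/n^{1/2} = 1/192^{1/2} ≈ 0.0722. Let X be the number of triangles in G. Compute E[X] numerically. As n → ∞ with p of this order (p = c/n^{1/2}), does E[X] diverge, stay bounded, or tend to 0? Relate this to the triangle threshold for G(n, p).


Number of potential triangles: C(192, 3) = 1161280.
Each occurs with probability p³ ≈ (0.0722)³ ≈ 3.75879e-04.
By linearity: E[X] = C(192, 3)·p³ ≈ 1161280 · 3.75879e-04 ≈ 436.501.
Since α = 1/2 < 1, p = c/n^{1/2} ≫ 1/n is above the triangle threshold p ~ 1/n. Asymptotically E[X] ~ (c³/6)·n^{3(1−α)} = (1³/6)·n^{1.5} → ∞; triangles are abundant w.h.p.

E[X] ≈ 436.501; in regime p = Θ(1/n^{1/2}) E[X] diverges (above the triangle threshold p ~ 1/n).


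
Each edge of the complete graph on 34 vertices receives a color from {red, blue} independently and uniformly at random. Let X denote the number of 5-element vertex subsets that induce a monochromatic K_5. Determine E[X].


Let X = Σ_S X_S over the C(34, 5) = 278256 subsets S of size 5, where X_S = 1 if the K_5 on S is monochromatic.
For a fixed S, the K_5 on S has C(5, 2) = 10 edges. P[all 10 edges red] = (1/2)^10, and likewise for blue, so P[monochromatic] = 2·(1/2)^10 = 2^{1 − 10} = 1/512.
By linearity of expectation: E[X] = C(34, 5) · 2^{1 − 10} = 278256 · 1/512 = 17391/32.
Numerically: E[X] ≈ 543.4688.

E[X] = C(34,5)·2^(1−C(5,2)) = 17391/32 ≈ 543.4688.


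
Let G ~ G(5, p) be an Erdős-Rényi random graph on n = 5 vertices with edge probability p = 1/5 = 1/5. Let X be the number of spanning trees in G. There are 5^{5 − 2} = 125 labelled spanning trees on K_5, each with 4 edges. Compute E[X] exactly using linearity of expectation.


K_5 has 5^{5 − 2} = 125 labelled spanning trees.
For each such spanning tree H, let X_H = 1 if all 4 edges of H are present in G. Then P[X_H = 1] = p^{4} = (1/5)^{4} = 1/625.
Summing the indicators: E[X] = Σ_H E[X_H] = 125 · p^{4} = 125 · 1/625 = 1/5.
Numerically: E[X] ≈ 0.2.

E[X] = 125 · (1/5)^{4} = 1/5 ≈ 0.2.


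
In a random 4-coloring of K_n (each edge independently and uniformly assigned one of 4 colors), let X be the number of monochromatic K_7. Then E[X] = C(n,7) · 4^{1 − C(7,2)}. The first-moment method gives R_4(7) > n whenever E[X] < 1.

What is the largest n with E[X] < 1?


We need C(n, 7) · 4^{1 − 21} < 1, i.e. C(n, 7) < 4^{21 − 1} = 1099511627776.
Check values of n near the boundary:
  n = 177: C(177, 7) = 957664425960; 957664425960 < 1099511627776? YES
  n = 178: C(178, 7) = 996867063280; 996867063280 < 1099511627776? YES
  n = 179: C(179, 7) = 1037437234460; 1037437234460 < 1099511627776? YES
  n = 180: C(180, 7) = 1079414463600; 1079414463600 < 1099511627776? YES
  n = 181: C(181, 7) = 1122839183400; 1122839183400 < 1099511627776? NO
The largest n with C(n, 7) < 1099511627776 is n = 180 (where E[X] = 67463403975/68719476736 ≈ 0.981722). Hence R_4(7) > 180, i.e. R_4(7) ≥ 181.

Largest n = 180; hence R_4(7) > 180.


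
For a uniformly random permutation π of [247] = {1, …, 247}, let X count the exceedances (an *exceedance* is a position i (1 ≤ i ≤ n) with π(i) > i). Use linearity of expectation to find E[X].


Write X = Σ_{i=1}^{247} X_i, where X_i = 1_{π(i) > i}.
For each fixed i, π(i) is uniform over {1, …, 247} (marginal of a uniform permutation), so P[π(i) > i] = (n − i)/n. Summing: Σ_{i=1}^{247} (n − i)/n = (0 + 1 + … + 246)/247 = 247(247 − 1)/(2·247) = (247 − 1)/2.
Hence E[X] = Σ_{i=1}^{247} (247 − i)/247 = 123 ≈ 123.0000.

E[X] = 123 = 123.0000.


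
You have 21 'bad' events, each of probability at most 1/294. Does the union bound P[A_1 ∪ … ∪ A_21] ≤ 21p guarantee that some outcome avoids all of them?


Union bound: P[∪_{i=1}^{21} A_i] ≤ Σ_i P[A_i] ≤ 21·p = 21·(1/294) = 1/14.
Numerically: 1/14 ≈ 0.0714.
Is 1/14 < 1? YES.
Since P[∪ A_i] ≤ 1/14 < 1, the complement has P[∩ A_i^c] ≥ 1 − 1/14 = 13/14 > 0, so some outcome avoids every A_i.

21·p = 1/14 ≈ 0.0714; existence CERTIFIED by the union bound.


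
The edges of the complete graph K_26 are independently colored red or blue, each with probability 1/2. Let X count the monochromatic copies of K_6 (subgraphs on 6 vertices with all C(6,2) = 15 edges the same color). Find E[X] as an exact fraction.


Let X = Σ_S X_S over the C(26, 6) = 230230 subsets S of size 6, where X_S = 1 if the K_6 on S is monochromatic.
For a fixed S, the K_6 on S has C(6, 2) = 15 edges. P[all 15 edges red] = (1/2)^15, and likewise for blue, so P[monochromatic] = 2·(1/2)^15 = 2^{1 − 15} = 1/16384.
By linearity: E[X] = C(26, 6) · 2^{1 − 15} = 230230 · 1/16384 = 115115/8192.
Numerically: E[X] ≈ 14.0521.

E[X] = C(26,6)·2^(1−C(6,2)) = 115115/8192 ≈ 14.0521.


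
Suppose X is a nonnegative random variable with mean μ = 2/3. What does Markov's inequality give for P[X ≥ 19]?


μ = E[X] = 2/3, a = 19.
Markov: P[X ≥ 19] ≤ μ/a = (2/3)/19 = 2/57.
Numerically: ≈ 0.035.
(Since a = 19 > μ = 0.667, the bound 2/57 is < 1 and informative.)

P[X ≥ 19] ≤ 2/57 ≈ 0.035.


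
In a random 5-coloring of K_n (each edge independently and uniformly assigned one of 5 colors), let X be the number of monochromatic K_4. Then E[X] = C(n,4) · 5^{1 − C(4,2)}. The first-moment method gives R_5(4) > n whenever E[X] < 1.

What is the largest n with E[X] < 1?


We need C(n, 4) · 5^{1 − 6} < 1, i.e. C(n, 4) < 5^{6 − 1} = 3125.
Check values of n near the boundary:
  n = 16: C(16, 4) = 1820; 1820 < 3125? YES
  n = 17: C(17, 4) = 2380; 2380 < 3125? YES
  n = 18: C(18, 4) = 3060; 3060 < 3125? YES
  n = 19: C(19, 4) = 3876; 3876 < 3125? NO
  n = 20: C(20, 4) = 4845; 4845 < 3125? NO
The largest n with C(n, 4) < 3125 is n = 18 (where E[X] = 612/625 ≈ 0.9792000). Hence R_5(4) > 18, i.e. R_5(4) ≥ 19.

Largest n = 18; hence R_5(4) > 18.


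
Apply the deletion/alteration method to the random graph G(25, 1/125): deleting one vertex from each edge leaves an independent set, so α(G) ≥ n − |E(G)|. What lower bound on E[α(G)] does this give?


E[|E(G)|] = C(25, 2)·p = 300 · (1/125) = 12/5.
E[α(G)] ≥ n − E[|E(G)|] = 25 − 12/5 = 113/5.
Numerically: ≈ 22.6000.
(This is only a lower bound; the true E[α(G)] may be larger.)

E[α(G)] ≥ 113/5 ≈ 22.6000.


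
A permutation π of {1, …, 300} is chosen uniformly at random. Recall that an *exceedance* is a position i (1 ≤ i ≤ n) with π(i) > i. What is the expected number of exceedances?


Write X = Σ_{i=1}^{300} X_i, where X_i = 1_{π(i) > i}.
For each fixed i, π(i) is uniform over {1, …, 300} (marginal of a uniform permutation), so P[π(i) > i] = (n − i)/n. Summing: Σ_{i=1}^{300} (n − i)/n = (0 + 1 + … + 299)/300 = 300(300 − 1)/(2·300) = (300 − 1)/2.
Hence E[X] = Σ_{i=1}^{300} (300 − i)/300 = 299/2 ≈ 149.50000.

E[X] = 299/2 = 149.50000.


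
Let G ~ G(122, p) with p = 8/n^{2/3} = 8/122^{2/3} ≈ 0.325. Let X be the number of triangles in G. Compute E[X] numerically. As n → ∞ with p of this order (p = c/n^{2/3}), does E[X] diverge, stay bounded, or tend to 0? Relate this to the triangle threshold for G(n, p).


Number of potential triangles: C(122, 3) = 295240.
Each occurs with probability p³ ≈ (0.325)³ ≈ 3.43994e-02.
By linearity: E[X] = C(122, 3)·p³ ≈ 295240 · 3.43994e-02 ≈ 10156.066.
Since α = 2/3 < 1, p = c/n^{2/3} ≫ 1/n is above the triangle threshold p ~ 1/n. Asymptotically E[X] ~ (c³/6)·n^{3(1−α)} = (8³/6)·n^{1} → ∞; triangles are abundant w.h.p.

E[X] ≈ 10156.066; in regime p = Θ(1/n^{2/3}) E[X] diverges (above the triangle threshold p ~ 1/n).


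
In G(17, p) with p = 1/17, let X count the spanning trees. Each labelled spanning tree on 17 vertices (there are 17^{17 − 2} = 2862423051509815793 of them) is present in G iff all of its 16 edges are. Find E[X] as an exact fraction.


K_17 has 17^{17 − 2} = 2862423051509815793 labelled spanning trees.
For each such spanning tree H, let X_H = 1 if all 16 edges of H are present in G. Then P[X_H = 1] = p^{16} = (1/17)^{16} = 1/48661191875666868481.
By linearity of expectation: E[X] = Σ_H E[X_H] = 2862423051509815793 · p^{16} = 2862423051509815793 · 1/48661191875666868481 = 1/17.
Numerically: E[X] ≈ 0.05882.

E[X] = 2862423051509815793 · (1/17)^{16} = 1/17 ≈ 0.05882.


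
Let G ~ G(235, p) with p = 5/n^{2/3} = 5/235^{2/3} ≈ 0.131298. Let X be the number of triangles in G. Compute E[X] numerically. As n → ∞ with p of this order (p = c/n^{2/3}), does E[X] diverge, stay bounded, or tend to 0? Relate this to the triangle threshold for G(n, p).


Number of potential triangles: C(235, 3) = 2135445.
Each occurs with probability p³ ≈ (0.131298)³ ≈ 2.26346763e-03.
By linearity: E[X] = C(235, 3)·p³ ≈ 2135445 · 2.26346763e-03 ≈ 4833.510638.
Since α = 2/3 < 1, p = c/n^{2/3} ≫ 1/n is above the triangle threshold p ~ 1/n. Asymptotically E[X] ~ (c³/6)·n^{3(1−α)} = (5³/6)·n^{1} → ∞; triangles are abundant w.h.p.

E[X] ≈ 4833.510638; in regime p = Θ(1/n^{2/3}) E[X] diverges (above the triangle threshold p ~ 1/n).
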